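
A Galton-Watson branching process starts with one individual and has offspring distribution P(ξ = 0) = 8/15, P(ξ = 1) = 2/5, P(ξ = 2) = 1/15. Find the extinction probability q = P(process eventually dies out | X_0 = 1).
q = 1

Mean offspring μ = 0·8/15 + 1·2/5 + 2·1/15 = 8/15 ≤ 1. For μ ≤ 1 with offspring not concentrated at 1, the Galton-Watson process goes extinct almost surely, so q = 1.
(Algebraic check: The pgf is f(s) = 8/15 + 2/5·s + 1/15·s². The extinction probability q is the smallest fixed point of f in [0, 1]. Setting s = f(s):
  1/15·s² + (2/5 − 1)·s + 8/15 = 0
  1/15·s² − (8/15 + 1/15)·s + 8/15 = 0
which factors as (s − 1)·(1/15·s − 8/15) = 0, giving roots s = 1 and s = (8/15)/(1/15) = 8. Since 8 ≥ 1, the smallest root in [0, 1] is s = 1.)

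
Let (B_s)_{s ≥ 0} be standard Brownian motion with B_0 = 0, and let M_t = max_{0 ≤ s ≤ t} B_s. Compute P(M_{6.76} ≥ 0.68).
P(M_{6.76} ≥ 0.68) = 2·P(B_{6.76} ≥ 0.68) = 2(1 − Φ(0.68/√6.76)) ≈ 0.7937

By the reflection principle for Brownian motion, P(M_t ≥ a) = 2 · P(B_t ≥ a) for a ≥ 0. Since B_t ~ N(0, t), P(B_t ≥ 0.68) = 1 − Φ(0.68/√t) = 1 − Φ(0.68/√6.76) = 1 − Φ(0.2615). So
  P(M_{6.76} ≥ 0.68) = 2(1 − Φ(0.2615)) ≈ 0.7937.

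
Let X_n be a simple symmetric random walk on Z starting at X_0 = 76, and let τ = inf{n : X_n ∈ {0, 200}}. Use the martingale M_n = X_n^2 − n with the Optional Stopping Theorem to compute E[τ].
E[τ] = 9424

M_n = X_n^2 − n is a martingale (since E[X_{n+1}^2 | F_n] = X_n^2 + 1). By OST (τ has finite mean in a bounded region), E[M_τ] = E[M_0] = X_0^2 − 0 = 76^2 = 5776. Also E[M_τ] = E[X_τ^2] − E[τ]. The walk exits at 0 or 200, with P(hit 200 first) = 76/200, so E[X_τ^2] = 200^2 · 76/200 + 0 = 15200. Thus E[τ] = E[X_τ^2] − E[M_τ] = 15200 − 5776 = 9424 = 76(200 − 76) = 9424.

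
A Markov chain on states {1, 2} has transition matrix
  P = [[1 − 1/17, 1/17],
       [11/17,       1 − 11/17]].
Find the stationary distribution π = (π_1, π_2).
π_1 = 11/12, π_2 = 1/12

Solve πP = π with π_1 + π_2 = 1. From πP = π: π_1 · (1 − 1/17) + π_2 · 11/17 = π_1 ⇒ π_2 · 11/17 = π_1 · 1/17 ⇒ π_2/π_1 = (1/17)/(11/17) = 1/11. Together with π_1 + π_2 = 1:
  π_1 = (11/17)/(1/17 + 11/17) = (11/17)/(12/17) = 11/12,
  π_2 = (1/17)/(1/17 + 11/17) = (1/17)/(12/17) = 1/12.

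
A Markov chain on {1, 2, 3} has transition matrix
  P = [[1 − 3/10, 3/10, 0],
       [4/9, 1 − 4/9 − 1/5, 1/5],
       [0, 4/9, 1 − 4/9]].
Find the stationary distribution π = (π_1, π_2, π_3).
π = (800/1583, 540/1583, 243/1583)

This is a birth-death chain on three states, which satisfies detailed balance: π_1 · P_{12} = π_2 · P_{21} and π_2 · P_{23} = π_3 · P_{32}.
From π_1 · 3/10 = π_2 · 4/9: π_2/π_1 = (3/10)/(4/9) = 27/40.
From π_2 · 1/5 = π_3 · 4/9: π_3/π_2 = (1/5)/(4/9) = 9/20.
Take π_1 proportional to 1; then unnormalized π = (1, 27/40, 243/800). Normalize by dividing by the sum 1583/800:
  π = (800/1583, 540/1583, 243/1583).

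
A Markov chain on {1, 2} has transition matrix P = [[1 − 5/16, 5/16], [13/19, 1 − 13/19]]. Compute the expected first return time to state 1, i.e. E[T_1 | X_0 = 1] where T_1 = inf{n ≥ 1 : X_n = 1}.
E[T_1 | X_0 = 1] = 1/π_1 = 303/208

For an irreducible recurrent Markov chain with stationary distribution π, E[T_i | X_0 = i] = 1/π_i (Kac's formula). Here π_1 = (13/19)/(5/16 + 13/19) = (13/19)/(303/304) = 208/303, so E[T_1 | X_0 = 1] = 1/π_1 = (5/16 + 13/19)/(13/19) = (303/304)/(13/19) = 303/208.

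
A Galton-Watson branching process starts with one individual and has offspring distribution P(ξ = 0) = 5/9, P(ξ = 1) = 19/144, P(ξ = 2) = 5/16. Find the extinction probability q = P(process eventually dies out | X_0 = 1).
q = 1

Mean offspring μ = 0·5/9 + 1·19/144 + 2·5/16 = 109/144 ≤ 1. For μ ≤ 1 with offspring not concentrated at 1, the Galton-Watson process goes extinct almost surely, so q = 1.
(Algebraic check: The pgf is f(s) = 5/9 + 19/144·s + 5/16·s². The extinction probability q is the smallest fixed point of f in [0, 1]. Setting s = f(s):
  5/16·s² + (19/144 − 1)·s + 5/9 = 0
  5/16·s² − (5/9 + 5/16)·s + 5/9 = 0
which factors as (s − 1)·(5/16·s − 5/9) = 0, giving roots s = 1 and s = (5/9)/(5/16) = 16/9. Since 16/9 ≥ 1, the smallest root in [0, 1] is s = 1.)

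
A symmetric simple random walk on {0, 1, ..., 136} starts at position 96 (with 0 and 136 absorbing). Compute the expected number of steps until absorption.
E[τ | X_0 = 96] = 3840

Let v_k = E[τ | X_0 = k]. Boundary: v_0 = v_136 = 0. Recurrence: v_k = 1 + (v_{k-1} + v_{k+1})/2 for 1 ≤ k ≤ 135. The particular solution to v_k − (v_{k-1} + v_{k+1})/2 = 1 is v_k = −k^2. Adding homogeneous solution A + B k and matching boundaries gives v_k = k (136 − k). Substituting k = 96: v_96 = 96 · 40 = 3840.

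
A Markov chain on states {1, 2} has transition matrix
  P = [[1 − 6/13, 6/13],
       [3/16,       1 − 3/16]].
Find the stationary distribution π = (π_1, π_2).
π_1 = 13/45, π_2 = 32/45

Solve πP = π with π_1 + π_2 = 1. From πP = π: π_1 · (1 − 6/13) + π_2 · 3/16 = π_1 ⇒ π_2 · 3/16 = π_1 · 6/13 ⇒ π_2/π_1 = (6/13)/(3/16) = 32/13. Together with π_1 + π_2 = 1:
  π_1 = (3/16)/(6/13 + 3/16) = (3/16)/(135/208) = 13/45,
  π_2 = (6/13)/(6/13 + 3/16) = (6/13)/(135/208) = 32/45.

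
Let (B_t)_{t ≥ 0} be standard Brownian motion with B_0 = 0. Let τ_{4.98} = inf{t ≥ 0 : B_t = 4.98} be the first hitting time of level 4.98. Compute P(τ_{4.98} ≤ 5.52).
P(τ_{4.98} ≤ 5.52) = 2(1 − Φ(4.98/√5.52)) = 2(1 − Φ(2.1196)) ≈ 0.0340

By the reflection principle for standard BM, P(τ_b ≤ t) = 2 · P(B_t ≥ b). Since B_t ~ N(0, t), P(B_t ≥ 4.98) = 1 − Φ(4.98/√t) = 1 − Φ(4.98/√5.52) = 1 − Φ(2.1196) ≈ 0.01702. Doubling: P(τ_{4.98} ≤ 5.52) ≈ 2 · 0.01702 = 0.03404 ≈ 0.0340.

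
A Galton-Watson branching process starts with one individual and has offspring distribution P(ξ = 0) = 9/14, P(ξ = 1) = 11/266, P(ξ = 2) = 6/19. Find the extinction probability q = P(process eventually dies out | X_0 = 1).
q = 1

Mean offspring μ = 0·9/14 + 1·11/266 + 2·6/19 = 179/266 ≤ 1. For μ ≤ 1 with offspring not concentrated at 1, the Galton-Watson process goes extinct almost surely, so q = 1.
(Algebraic check: The pgf is f(s) = 9/14 + 11/266·s + 6/19·s². The extinction probability q is the smallest fixed point of f in [0, 1]. Setting s = f(s):
  6/19·s² + (11/266 − 1)·s + 9/14 = 0
  6/19·s² − (9/14 + 6/19)·s + 9/14 = 0
which factors as (s − 1)·(6/19·s − 9/14) = 0, giving roots s = 1 and s = (9/14)/(6/19) = 57/28. Since 57/28 ≥ 1, the smallest root in [0, 1] is s = 1.)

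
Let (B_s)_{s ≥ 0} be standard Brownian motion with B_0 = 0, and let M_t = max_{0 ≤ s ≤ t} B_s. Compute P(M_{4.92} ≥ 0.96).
P(M_{4.92} ≥ 0.96) = 2·P(B_{4.92} ≥ 0.96) = 2(1 − Φ(0.96/√4.92)) ≈ 0.6652

By the reflection principle for Brownian motion, P(M_t ≥ a) = 2 · P(B_t ≥ a) for a ≥ 0. Since B_t ~ N(0, t), P(B_t ≥ 0.96) = 1 − Φ(0.96/√t) = 1 − Φ(0.96/√4.92) = 1 − Φ(0.4328). So
  P(M_{4.92} ≥ 0.96) = 2(1 − Φ(0.4328)) ≈ 0.6652.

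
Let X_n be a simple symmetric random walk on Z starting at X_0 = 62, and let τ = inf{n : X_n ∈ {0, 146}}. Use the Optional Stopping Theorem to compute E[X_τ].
E[X_τ] = 62

X_n is a martingale and τ is a bounded-mean stopping time (indeed τ is finite a.s. with bounded expectation since the walk is in a bounded region). By the OST, E[X_τ] = E[X_0] = 62. Equivalently: E[X_τ] = 146 · P(hit 146 first) + 0 · P(hit 0 first) = 146 · (62/146) = 62.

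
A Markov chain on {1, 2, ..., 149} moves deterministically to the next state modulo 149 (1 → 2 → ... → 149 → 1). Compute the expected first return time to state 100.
E[T_100 | X_0 = 100] = 149

The chain cycles deterministically, so starting at state 100 it returns in exactly 149 steps. Equivalently, the stationary distribution is uniform π_j = 1/149 for every state j, so by Kac's formula E[T_100] = 1/π_100 = 149.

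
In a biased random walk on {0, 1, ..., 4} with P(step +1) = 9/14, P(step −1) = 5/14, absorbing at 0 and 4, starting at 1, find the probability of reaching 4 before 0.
P(hit 4 before 0) = (1 − (5/9)^1) / (1 − (5/9)^4) = 729/1484

Let u_k denote P(reach 4 before 0 | start at k). Boundary: u_0 = 0, u_4 = 1. Recurrence: u_k = 9/14·u_{k+1} + 5/14·u_{k-1} for 1 ≤ k ≤ 3. Try u_k = A + B·r^k with r = q/p = (5/14)/(9/14) = 5/9. Substitution satisfies the recurrence; boundary conditions give:
  u_k = (1 − r^k) / (1 − r^N) = (1 − (5/9)^1) / (1 − (5/9)^4) = 729/1484.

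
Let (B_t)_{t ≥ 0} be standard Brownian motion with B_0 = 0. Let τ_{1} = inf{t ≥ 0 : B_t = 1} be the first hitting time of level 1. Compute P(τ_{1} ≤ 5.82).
P(τ_{1} ≤ 5.82) = 2(1 − Φ(1/√5.82)) = 2(1 − Φ(0.4145)) ≈ 0.6785

By the reflection principle for standard BM, P(τ_b ≤ t) = 2 · P(B_t ≥ b). Since B_t ~ N(0, t), P(B_t ≥ 1) = 1 − Φ(1/√t) = 1 − Φ(1/√5.82) = 1 − Φ(0.4145) ≈ 0.33925. Doubling: P(τ_{1} ≤ 5.82) ≈ 2 · 0.33925 = 0.67850 ≈ 0.6785.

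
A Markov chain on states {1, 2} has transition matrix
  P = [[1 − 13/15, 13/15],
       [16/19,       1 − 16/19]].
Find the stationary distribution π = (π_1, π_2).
π_1 = 240/487, π_2 = 247/487

Solve πP = π with π_1 + π_2 = 1. From πP = π: π_1 · (1 − 13/15) + π_2 · 16/19 = π_1 ⇒ π_2 · 16/19 = π_1 · 13/15 ⇒ π_2/π_1 = (13/15)/(16/19) = 247/240. Together with π_1 + π_2 = 1:
  π_1 = (16/19)/(13/15 + 16/19) = (16/19)/(487/285) = 240/487,
  π_2 = (13/15)/(13/15 + 16/19) = (13/15)/(487/285) = 247/487.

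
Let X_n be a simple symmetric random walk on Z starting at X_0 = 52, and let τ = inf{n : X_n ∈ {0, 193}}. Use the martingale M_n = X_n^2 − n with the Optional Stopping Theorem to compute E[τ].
E[τ] = 7332

M_n = X_n^2 − n is a martingale (since E[X_{n+1}^2 | F_n] = X_n^2 + 1). By OST (τ has finite mean in a bounded region), E[M_τ] = E[M_0] = X_0^2 − 0 = 52^2 = 2704. Also E[M_τ] = E[X_τ^2] − E[τ]. The walk exits at 0 or 193, with P(hit 193 first) = 52/193, so E[X_τ^2] = 193^2 · 52/193 + 0 = 10036. Thus E[τ] = E[X_τ^2] − E[M_τ] = 10036 − 2704 = 7332 = 52(193 − 52) = 7332.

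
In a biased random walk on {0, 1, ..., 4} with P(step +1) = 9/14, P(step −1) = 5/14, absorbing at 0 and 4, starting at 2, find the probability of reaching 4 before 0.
P(hit 4 before 0) = (1 − (5/9)^2) / (1 − (5/9)^4) = 81/106

Let u_k denote P(reach 4 before 0 | start at k). Boundary: u_0 = 0, u_4 = 1. Recurrence: u_k = 9/14·u_{k+1} + 5/14·u_{k-1} for 1 ≤ k ≤ 3. Try u_k = A + B·r^k with r = q/p = (5/14)/(9/14) = 5/9. Substitution satisfies the recurrence; boundary conditions give:
  u_k = (1 − r^k) / (1 − r^N) = (1 − (5/9)^2) / (1 − (5/9)^4) = 81/106.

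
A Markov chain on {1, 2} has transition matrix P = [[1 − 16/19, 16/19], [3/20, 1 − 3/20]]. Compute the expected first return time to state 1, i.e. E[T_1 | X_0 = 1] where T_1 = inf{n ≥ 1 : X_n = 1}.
E[T_1 | X_0 = 1] = 1/π_1 = 377/57

For an irreducible recurrent Markov chain with stationary distribution π, E[T_i | X_0 = i] = 1/π_i (Kac's formula). Here π_1 = (3/20)/(16/19 + 3/20) = (3/20)/(377/380) = 57/377, so E[T_1 | X_0 = 1] = 1/π_1 = (16/19 + 3/20)/(3/20) = (377/380)/(3/20) = 377/57.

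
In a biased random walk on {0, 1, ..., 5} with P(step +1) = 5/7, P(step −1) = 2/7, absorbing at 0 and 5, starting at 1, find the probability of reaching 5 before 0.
P(hit 5 before 0) = (1 − (2/5)^1) / (1 − (2/5)^5) = 625/1031

Let u_k denote P(reach 5 before 0 | start at k). Boundary: u_0 = 0, u_5 = 1. Recurrence: u_k = 5/7·u_{k+1} + 2/7·u_{k-1} for 1 ≤ k ≤ 4. Try u_k = A + B·r^k with r = q/p = (2/7)/(5/7) = 2/5. Substitution satisfies the recurrence; boundary conditions give:
  u_k = (1 − r^k) / (1 − r^N) = (1 − (2/5)^1) / (1 − (2/5)^5) = 625/1031.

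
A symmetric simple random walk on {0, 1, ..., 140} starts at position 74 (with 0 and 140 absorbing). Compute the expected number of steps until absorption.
E[τ | X_0 = 74] = 4884

Let v_k = E[τ | X_0 = k]. Boundary: v_0 = v_140 = 0. Recurrence: v_k = 1 + (v_{k-1} + v_{k+1})/2 for 1 ≤ k ≤ 139. The particular solution to v_k − (v_{k-1} + v_{k+1})/2 = 1 is v_k = −k^2. Adding homogeneous solution A + B k and matching boundaries gives v_k = k (140 − k). Substituting k = 74: v_74 = 74 · 66 = 4884.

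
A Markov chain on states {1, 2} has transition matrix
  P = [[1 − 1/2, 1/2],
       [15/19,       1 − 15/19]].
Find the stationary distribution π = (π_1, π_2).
π_1 = 30/49, π_2 = 19/49

Solve πP = π with π_1 + π_2 = 1. From πP = π: π_1 · (1 − 1/2) + π_2 · 15/19 = π_1 ⇒ π_2 · 15/19 = π_1 · 1/2 ⇒ π_2/π_1 = (1/2)/(15/19) = 19/30. Together with π_1 + π_2 = 1:
  π_1 = (15/19)/(1/2 + 15/19) = (15/19)/(49/38) = 30/49,
  π_2 = (1/2)/(1/2 + 15/19) = (1/2)/(49/38) = 19/49.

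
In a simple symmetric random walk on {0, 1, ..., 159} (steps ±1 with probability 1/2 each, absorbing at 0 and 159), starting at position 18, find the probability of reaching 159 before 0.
P(hit 159 before 0) = 18/159 = 6/53

Let u_k = P(hit 159 before 0 | start at k). Then u_0 = 0, u_159 = 1, and u_k = u_{k-1}/2 + u_{k+1}/2 for 1 ≤ k ≤ 158. This harmonic recurrence is solved by u_k = k/159, giving u_18 = 18/159 = 6/53.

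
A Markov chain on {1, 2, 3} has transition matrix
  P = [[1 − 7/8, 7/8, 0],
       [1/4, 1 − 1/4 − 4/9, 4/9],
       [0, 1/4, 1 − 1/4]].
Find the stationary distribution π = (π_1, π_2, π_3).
π = (18/193, 63/193, 112/193)

This is a birth-death chain on three states, which satisfies detailed balance: π_1 · P_{12} = π_2 · P_{21} and π_2 · P_{23} = π_3 · P_{32}.
From π_1 · 7/8 = π_2 · 1/4: π_2/π_1 = (7/8)/(1/4) = 7/2.
From π_2 · 4/9 = π_3 · 1/4: π_3/π_2 = (4/9)/(1/4) = 16/9.
Take π_1 proportional to 1; then unnormalized π = (1, 7/2, 56/9). Normalize by dividing by the sum 193/18:
  π = (18/193, 63/193, 112/193).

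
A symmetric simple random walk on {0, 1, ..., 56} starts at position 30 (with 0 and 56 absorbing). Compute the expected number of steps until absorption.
E[τ | X_0 = 30] = 780

Let v_k = E[τ | X_0 = k]. Boundary: v_0 = v_56 = 0. Recurrence: v_k = 1 + (v_{k-1} + v_{k+1})/2 for 1 ≤ k ≤ 55. The particular solution to v_k − (v_{k-1} + v_{k+1})/2 = 1 is v_k = −k^2. Adding homogeneous solution A + B k and matching boundaries gives v_k = k (56 − k). Substituting k = 30: v_30 = 30 · 26 = 780.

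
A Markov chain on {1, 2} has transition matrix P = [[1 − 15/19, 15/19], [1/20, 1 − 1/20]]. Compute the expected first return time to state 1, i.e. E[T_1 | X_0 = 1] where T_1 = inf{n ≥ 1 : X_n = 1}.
E[T_1 | X_0 = 1] = 1/π_1 = 319/19

For an irreducible recurrent Markov chain with stationary distribution π, E[T_i | X_0 = i] = 1/π_i (Kac's formula). Here π_1 = (1/20)/(15/19 + 1/20) = (1/20)/(319/380) = 19/319, so E[T_1 | X_0 = 1] = 1/π_1 = (15/19 + 1/20)/(1/20) = (319/380)/(1/20) = 319/19.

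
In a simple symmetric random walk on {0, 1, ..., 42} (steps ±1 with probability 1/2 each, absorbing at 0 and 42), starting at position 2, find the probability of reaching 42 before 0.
P(hit 42 before 0) = 2/42 = 1/21

Let u_k = P(hit 42 before 0 | start at k). Then u_0 = 0, u_42 = 1, and u_k = u_{k-1}/2 + u_{k+1}/2 for 1 ≤ k ≤ 41. This harmonic recurrence is solved by u_k = k/42, giving u_2 = 2/42 = 1/21.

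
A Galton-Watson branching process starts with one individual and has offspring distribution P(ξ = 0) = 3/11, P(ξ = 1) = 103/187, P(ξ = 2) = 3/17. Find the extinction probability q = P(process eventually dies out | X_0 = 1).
q = 1

Mean offspring μ = 0·3/11 + 1·103/187 + 2·3/17 = 169/187 ≤ 1. For μ ≤ 1 with offspring not concentrated at 1, the Galton-Watson process goes extinct almost surely, so q = 1.
(Algebraic check: The pgf is f(s) = 3/11 + 103/187·s + 3/17·s². The extinction probability q is the smallest fixed point of f in [0, 1]. Setting s = f(s):
  3/17·s² + (103/187 − 1)·s + 3/11 = 0
  3/17·s² − (3/11 + 3/17)·s + 3/11 = 0
which factors as (s − 1)·(3/17·s − 3/11) = 0, giving roots s = 1 and s = (3/11)/(3/17) = 17/11. Since 17/11 ≥ 1, the smallest root in [0, 1] is s = 1.)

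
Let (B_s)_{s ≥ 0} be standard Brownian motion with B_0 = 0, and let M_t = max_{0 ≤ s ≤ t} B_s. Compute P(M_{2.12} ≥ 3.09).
P(M_{2.12} ≥ 3.09) = 2·P(B_{2.12} ≥ 3.09) = 2(1 − Φ(3.09/√2.12)) ≈ 0.0338

By the reflection principle for Brownian motion, P(M_t ≥ a) = 2 · P(B_t ≥ a) for a ≥ 0. Since B_t ~ N(0, t), P(B_t ≥ 3.09) = 1 − Φ(3.09/√t) = 1 − Φ(3.09/√2.12) = 1 − Φ(2.1222). So
  P(M_{2.12} ≥ 3.09) = 2(1 − Φ(2.1222)) ≈ 0.0338.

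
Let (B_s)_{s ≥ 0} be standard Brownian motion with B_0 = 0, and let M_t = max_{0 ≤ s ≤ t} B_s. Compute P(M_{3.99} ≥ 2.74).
P(M_{3.99} ≥ 2.74) = 2·P(B_{3.99} ≥ 2.74) = 2(1 − Φ(2.74/√3.99)) ≈ 0.1702

By the reflection principle for Brownian motion, P(M_t ≥ a) = 2 · P(B_t ≥ a) for a ≥ 0. Since B_t ~ N(0, t), P(B_t ≥ 2.74) = 1 − Φ(2.74/√t) = 1 − Φ(2.74/√3.99) = 1 − Φ(1.3717). So
  P(M_{3.99} ≥ 2.74) = 2(1 − Φ(1.3717)) ≈ 0.1702.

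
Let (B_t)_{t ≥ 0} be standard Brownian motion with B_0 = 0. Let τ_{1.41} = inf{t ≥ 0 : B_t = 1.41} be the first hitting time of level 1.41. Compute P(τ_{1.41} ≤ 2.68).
P(τ_{1.41} ≤ 2.68) = 2(1 − Φ(1.41/√2.68)) = 2(1 − Φ(0.8613)) ≈ 0.3891

By the reflection principle for standard BM, P(τ_b ≤ t) = 2 · P(B_t ≥ b). Since B_t ~ N(0, t), P(B_t ≥ 1.41) = 1 − Φ(1.41/√t) = 1 − Φ(1.41/√2.68) = 1 − Φ(0.8613) ≈ 0.19454. Doubling: P(τ_{1.41} ≤ 2.68) ≈ 2 · 0.19454 = 0.38908 ≈ 0.3891.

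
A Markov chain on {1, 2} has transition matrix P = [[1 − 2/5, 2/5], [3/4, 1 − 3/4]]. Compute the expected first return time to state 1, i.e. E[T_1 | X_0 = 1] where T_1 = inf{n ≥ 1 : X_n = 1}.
E[T_1 | X_0 = 1] = 1/π_1 = 23/15

For an irreducible recurrent Markov chain with stationary distribution π, E[T_i | X_0 = i] = 1/π_i (Kac's formula). Here π_1 = (3/4)/(2/5 + 3/4) = (3/4)/(23/20) = 15/23, so E[T_1 | X_0 = 1] = 1/π_1 = (2/5 + 3/4)/(3/4) = (23/20)/(3/4) = 23/15.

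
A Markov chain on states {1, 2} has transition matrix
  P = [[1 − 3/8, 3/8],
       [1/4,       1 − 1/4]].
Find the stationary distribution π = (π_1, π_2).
π_1 = 2/5, π_2 = 3/5

Solve πP = π with π_1 + π_2 = 1. From πP = π: π_1 · (1 − 3/8) + π_2 · 1/4 = π_1 ⇒ π_2 · 1/4 = π_1 · 3/8 ⇒ π_2/π_1 = (3/8)/(1/4) = 3/2. Together with π_1 + π_2 = 1:
  π_1 = (1/4)/(3/8 + 1/4) = (1/4)/(5/8) = 2/5,
  π_2 = (3/8)/(3/8 + 1/4) = (3/8)/(5/8) = 3/5.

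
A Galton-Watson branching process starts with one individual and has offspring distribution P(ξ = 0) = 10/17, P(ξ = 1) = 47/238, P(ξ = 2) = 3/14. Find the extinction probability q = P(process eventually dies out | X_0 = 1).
q = 1

Mean offspring μ = 0·10/17 + 1·47/238 + 2·3/14 = 149/238 ≤ 1. For μ ≤ 1 with offspring not concentrated at 1, the Galton-Watson process goes extinct almost surely, so q = 1.
(Algebraic check: The pgf is f(s) = 10/17 + 47/238·s + 3/14·s². The extinction probability q is the smallest fixed point of f in [0, 1]. Setting s = f(s):
  3/14·s² + (47/238 − 1)·s + 10/17 = 0
  3/14·s² − (10/17 + 3/14)·s + 10/17 = 0
which factors as (s − 1)·(3/14·s − 10/17) = 0, giving roots s = 1 and s = (10/17)/(3/14) = 140/51. Since 140/51 ≥ 1, the smallest root in [0, 1] is s = 1.)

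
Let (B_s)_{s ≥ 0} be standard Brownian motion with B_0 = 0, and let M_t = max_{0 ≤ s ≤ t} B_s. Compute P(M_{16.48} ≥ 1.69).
P(M_{16.48} ≥ 1.69) = 2·P(B_{16.48} ≥ 1.69) = 2(1 − Φ(1.69/√16.48)) ≈ 0.6772

By the reflection principle for Brownian motion, P(M_t ≥ a) = 2 · P(B_t ≥ a) for a ≥ 0. Since B_t ~ N(0, t), P(B_t ≥ 1.69) = 1 − Φ(1.69/√t) = 1 − Φ(1.69/√16.48) = 1 − Φ(0.4163). So
  P(M_{16.48} ≥ 1.69) = 2(1 − Φ(0.4163)) ≈ 0.6772.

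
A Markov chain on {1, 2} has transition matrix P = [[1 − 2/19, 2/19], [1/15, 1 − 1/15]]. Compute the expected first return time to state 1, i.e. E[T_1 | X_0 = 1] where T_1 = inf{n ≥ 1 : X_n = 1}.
E[T_1 | X_0 = 1] = 1/π_1 = 49/19

For an irreducible recurrent Markov chain with stationary distribution π, E[T_i | X_0 = i] = 1/π_i (Kac's formula). Here π_1 = (1/15)/(2/19 + 1/15) = (1/15)/(49/285) = 19/49, so E[T_1 | X_0 = 1] = 1/π_1 = (2/19 + 1/15)/(1/15) = (49/285)/(1/15) = 49/19.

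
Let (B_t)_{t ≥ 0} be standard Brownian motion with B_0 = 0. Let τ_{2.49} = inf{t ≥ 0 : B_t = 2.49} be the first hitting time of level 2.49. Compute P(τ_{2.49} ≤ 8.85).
P(τ_{2.49} ≤ 8.85) = 2(1 − Φ(2.49/√8.85)) = 2(1 − Φ(0.8370)) ≈ 0.4026

By the reflection principle for standard BM, P(τ_b ≤ t) = 2 · P(B_t ≥ b). Since B_t ~ N(0, t), P(B_t ≥ 2.49) = 1 − Φ(2.49/√t) = 1 − Φ(2.49/√8.85) = 1 − Φ(0.8370) ≈ 0.20130. Doubling: P(τ_{2.49} ≤ 8.85) ≈ 2 · 0.20130 = 0.40260 ≈ 0.4026.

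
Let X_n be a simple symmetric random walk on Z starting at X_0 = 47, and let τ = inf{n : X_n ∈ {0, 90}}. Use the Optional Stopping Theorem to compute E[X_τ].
E[X_τ] = 47

X_n is a martingale and τ is a bounded-mean stopping time (indeed τ is finite a.s. with bounded expectation since the walk is in a bounded region). By the OST, E[X_τ] = E[X_0] = 47. Equivalently: E[X_τ] = 90 · P(hit 90 first) + 0 · P(hit 0 first) = 90 · (47/90) = 47.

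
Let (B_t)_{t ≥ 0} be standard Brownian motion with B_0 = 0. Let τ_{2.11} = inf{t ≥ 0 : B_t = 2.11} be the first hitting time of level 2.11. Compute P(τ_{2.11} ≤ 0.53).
P(τ_{2.11} ≤ 0.53) = 2(1 − Φ(2.11/√0.53)) = 2(1 − Φ(2.8983)) ≈ 0.0038

By the reflection principle for standard BM, P(τ_b ≤ t) = 2 · P(B_t ≥ b). Since B_t ~ N(0, t), P(B_t ≥ 2.11) = 1 − Φ(2.11/√t) = 1 − Φ(2.11/√0.53) = 1 − Φ(2.8983) ≈ 0.00188. Doubling: P(τ_{2.11} ≤ 0.53) ≈ 2 · 0.00188 = 0.00376 ≈ 0.0038.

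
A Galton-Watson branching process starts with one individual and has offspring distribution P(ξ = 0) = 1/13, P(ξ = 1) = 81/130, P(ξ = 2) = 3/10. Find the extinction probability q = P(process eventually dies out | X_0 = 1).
q = 10/39

The pgf is f(s) = 1/13 + 81/130·s + 3/10·s². The extinction probability q is the smallest fixed point of f in [0, 1]. Setting s = f(s):
  3/10·s² + (81/130 − 1)·s + 1/13 = 0
  3/10·s² − (1/13 + 3/10)·s + 1/13 = 0
which factors as (s − 1)·(3/10·s − 1/13) = 0, giving roots s = 1 and s = (1/13)/(3/10) = 10/39.
Mean offspring μ = 81/130 + 2·3/10 = 159/130 > 1 (supercritical), so q < 1. The extinction probability is the smaller root: q = (1/13)/(3/10) = 10/39.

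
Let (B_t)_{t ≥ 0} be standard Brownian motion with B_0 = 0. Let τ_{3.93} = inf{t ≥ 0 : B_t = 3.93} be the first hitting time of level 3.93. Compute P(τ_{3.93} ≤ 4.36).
P(τ_{3.93} ≤ 4.36) = 2(1 − Φ(3.93/√4.36)) = 2(1 − Φ(1.8821)) ≈ 0.0598

By the reflection principle for standard BM, P(τ_b ≤ t) = 2 · P(B_t ≥ b). Since B_t ~ N(0, t), P(B_t ≥ 3.93) = 1 − Φ(3.93/√t) = 1 − Φ(3.93/√4.36) = 1 − Φ(1.8821) ≈ 0.02991. Doubling: P(τ_{3.93} ≤ 4.36) ≈ 2 · 0.02991 = 0.05982 ≈ 0.0598.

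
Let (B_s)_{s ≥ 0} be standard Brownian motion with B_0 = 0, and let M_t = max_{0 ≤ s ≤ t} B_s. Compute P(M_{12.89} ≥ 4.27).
P(M_{12.89} ≥ 4.27) = 2·P(B_{12.89} ≥ 4.27) = 2(1 − Φ(4.27/√12.89)) ≈ 0.2343

By the reflection principle for Brownian motion, P(M_t ≥ a) = 2 · P(B_t ≥ a) for a ≥ 0. Since B_t ~ N(0, t), P(B_t ≥ 4.27) = 1 − Φ(4.27/√t) = 1 − Φ(4.27/√12.89) = 1 − Φ(1.1893). So
  P(M_{12.89} ≥ 4.27) = 2(1 − Φ(1.1893)) ≈ 0.2343.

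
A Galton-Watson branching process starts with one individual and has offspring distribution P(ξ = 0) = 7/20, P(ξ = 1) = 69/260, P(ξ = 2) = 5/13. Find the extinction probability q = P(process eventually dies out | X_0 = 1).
q = 91/100

The pgf is f(s) = 7/20 + 69/260·s + 5/13·s². The extinction probability q is the smallest fixed point of f in [0, 1]. Setting s = f(s):
  5/13·s² + (69/260 − 1)·s + 7/20 = 0
  5/13·s² − (7/20 + 5/13)·s + 7/20 = 0
which factors as (s − 1)·(5/13·s − 7/20) = 0, giving roots s = 1 and s = (7/20)/(5/13) = 91/100.
Mean offspring μ = 69/260 + 2·5/13 = 269/260 > 1 (supercritical), so q < 1. The extinction probability is the smaller root: q = (7/20)/(5/13) = 91/100.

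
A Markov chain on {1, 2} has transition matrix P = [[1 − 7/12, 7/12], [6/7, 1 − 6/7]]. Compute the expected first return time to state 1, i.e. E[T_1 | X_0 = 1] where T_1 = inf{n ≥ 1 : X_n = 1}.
E[T_1 | X_0 = 1] = 1/π_1 = 121/72

For an irreducible recurrent Markov chain with stationary distribution π, E[T_i | X_0 = i] = 1/π_i (Kac's formula). Here π_1 = (6/7)/(7/12 + 6/7) = (6/7)/(121/84) = 72/121, so E[T_1 | X_0 = 1] = 1/π_1 = (7/12 + 6/7)/(6/7) = (121/84)/(6/7) = 121/72.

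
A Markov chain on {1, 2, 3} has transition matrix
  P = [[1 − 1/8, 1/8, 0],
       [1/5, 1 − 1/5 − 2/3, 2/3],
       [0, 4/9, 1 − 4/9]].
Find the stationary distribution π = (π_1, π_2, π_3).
π = (16/41, 10/41, 15/41)

This is a birth-death chain on three states, which satisfies detailed balance: π_1 · P_{12} = π_2 · P_{21} and π_2 · P_{23} = π_3 · P_{32}.
From π_1 · 1/8 = π_2 · 1/5: π_2/π_1 = (1/8)/(1/5) = 5/8.
From π_2 · 2/3 = π_3 · 4/9: π_3/π_2 = (2/3)/(4/9) = 3/2.
Take π_1 proportional to 1; then unnormalized π = (1, 5/8, 15/16). Normalize by dividing by the sum 41/16:
  π = (16/41, 10/41, 15/41).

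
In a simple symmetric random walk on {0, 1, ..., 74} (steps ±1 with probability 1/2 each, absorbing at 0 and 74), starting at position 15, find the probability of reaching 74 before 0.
P(hit 74 before 0) = 15/74

Let u_k = P(hit 74 before 0 | start at k). Then u_0 = 0, u_74 = 1, and u_k = u_{k-1}/2 + u_{k+1}/2 for 1 ≤ k ≤ 73. This harmonic recurrence is solved by u_k = k/74, giving u_15 = 15/74.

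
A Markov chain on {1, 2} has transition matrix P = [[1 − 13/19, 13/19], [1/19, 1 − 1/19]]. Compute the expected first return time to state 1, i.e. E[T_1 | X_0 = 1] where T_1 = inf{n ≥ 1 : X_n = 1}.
E[T_1 | X_0 = 1] = 1/π_1 = 14

For an irreducible recurrent Markov chain with stationary distribution π, E[T_i | X_0 = i] = 1/π_i (Kac's formula). Here π_1 = (1/19)/(13/19 + 1/19) = (1/19)/(14/19) = 1/14, so E[T_1 | X_0 = 1] = 1/π_1 = (13/19 + 1/19)/(1/19) = (14/19)/(1/19) = 14.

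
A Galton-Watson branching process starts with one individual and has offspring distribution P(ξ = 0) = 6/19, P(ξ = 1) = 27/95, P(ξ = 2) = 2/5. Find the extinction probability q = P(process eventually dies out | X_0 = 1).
q = 15/19

The pgf is f(s) = 6/19 + 27/95·s + 2/5·s². The extinction probability q is the smallest fixed point of f in [0, 1]. Setting s = f(s):
  2/5·s² + (27/95 − 1)·s + 6/19 = 0
  2/5·s² − (6/19 + 2/5)·s + 6/19 = 0
which factors as (s − 1)·(2/5·s − 6/19) = 0, giving roots s = 1 and s = (6/19)/(2/5) = 15/19.
Mean offspring μ = 27/95 + 2·2/5 = 103/95 > 1 (supercritical), so q < 1. The extinction probability is the smaller root: q = (6/19)/(2/5) = 15/19.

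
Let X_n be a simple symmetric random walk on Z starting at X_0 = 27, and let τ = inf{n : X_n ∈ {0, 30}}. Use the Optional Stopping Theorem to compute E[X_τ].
E[X_τ] = 27

X_n is a martingale and τ is a bounded-mean stopping time (indeed τ is finite a.s. with bounded expectation since the walk is in a bounded region). By the OST, E[X_τ] = E[X_0] = 27. Equivalently: E[X_τ] = 30 · P(hit 30 first) + 0 · P(hit 0 first) = 30 · (27/30) = 27.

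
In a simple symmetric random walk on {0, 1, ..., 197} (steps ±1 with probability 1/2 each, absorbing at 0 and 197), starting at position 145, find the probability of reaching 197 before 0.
P(hit 197 before 0) = 145/197

Let u_k = P(hit 197 before 0 | start at k). Then u_0 = 0, u_197 = 1, and u_k = u_{k-1}/2 + u_{k+1}/2 for 1 ≤ k ≤ 196. This harmonic recurrence is solved by u_k = k/197, giving u_145 = 145/197.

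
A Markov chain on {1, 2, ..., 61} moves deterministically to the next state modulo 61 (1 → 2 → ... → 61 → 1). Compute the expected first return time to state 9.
E[T_9 | X_0 = 9] = 61

The chain cycles deterministically, so starting at state 9 it returns in exactly 61 steps. Equivalently, the stationary distribution is uniform π_j = 1/61 for every state j, so by Kac's formula E[T_9] = 1/π_9 = 61.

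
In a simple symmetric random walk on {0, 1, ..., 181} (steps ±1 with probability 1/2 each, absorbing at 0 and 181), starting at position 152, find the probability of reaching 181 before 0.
P(hit 181 before 0) = 152/181

Let u_k = P(hit 181 before 0 | start at k). Then u_0 = 0, u_181 = 1, and u_k = u_{k-1}/2 + u_{k+1}/2 for 1 ≤ k ≤ 180. This harmonic recurrence is solved by u_k = k/181, giving u_152 = 152/181.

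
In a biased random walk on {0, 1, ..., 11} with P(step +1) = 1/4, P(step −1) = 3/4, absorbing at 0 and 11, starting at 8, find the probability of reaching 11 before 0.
P(hit 11 before 0) = (1 − (3)^8) / (1 − (3)^11) = 3280/88573

Let u_k denote P(reach 11 before 0 | start at k). Boundary: u_0 = 0, u_11 = 1. Recurrence: u_k = 1/4·u_{k+1} + 3/4·u_{k-1} for 1 ≤ k ≤ 10. Try u_k = A + B·r^k with r = q/p = (3/4)/(1/4) = 3. Substitution satisfies the recurrence; boundary conditions give:
  u_k = (1 − r^k) / (1 − r^N) = (1 − (3)^8) / (1 − (3)^11) = 3280/88573.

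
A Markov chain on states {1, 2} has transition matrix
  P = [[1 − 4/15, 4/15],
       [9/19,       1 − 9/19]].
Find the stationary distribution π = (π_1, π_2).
π_1 = 135/211, π_2 = 76/211

Solve πP = π with π_1 + π_2 = 1. From πP = π: π_1 · (1 − 4/15) + π_2 · 9/19 = π_1 ⇒ π_2 · 9/19 = π_1 · 4/15 ⇒ π_2/π_1 = (4/15)/(9/19) = 76/135. Together with π_1 + π_2 = 1:
  π_1 = (9/19)/(4/15 + 9/19) = (9/19)/(211/285) = 135/211,
  π_2 = (4/15)/(4/15 + 9/19) = (4/15)/(211/285) = 76/211.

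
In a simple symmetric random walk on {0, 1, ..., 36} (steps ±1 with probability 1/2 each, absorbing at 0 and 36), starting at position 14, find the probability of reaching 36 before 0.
P(hit 36 before 0) = 14/36 = 7/18

Let u_k = P(hit 36 before 0 | start at k). Then u_0 = 0, u_36 = 1, and u_k = u_{k-1}/2 + u_{k+1}/2 for 1 ≤ k ≤ 35. This harmonic recurrence is solved by u_k = k/36, giving u_14 = 14/36 = 7/18.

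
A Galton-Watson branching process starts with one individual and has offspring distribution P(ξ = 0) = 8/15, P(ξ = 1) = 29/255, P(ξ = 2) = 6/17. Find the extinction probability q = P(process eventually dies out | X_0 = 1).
q = 1

Mean offspring μ = 0·8/15 + 1·29/255 + 2·6/17 = 209/255 ≤ 1. For μ ≤ 1 with offspring not concentrated at 1, the Galton-Watson process goes extinct almost surely, so q = 1.
(Algebraic check: The pgf is f(s) = 8/15 + 29/255·s + 6/17·s². The extinction probability q is the smallest fixed point of f in [0, 1]. Setting s = f(s):
  6/17·s² + (29/255 − 1)·s + 8/15 = 0
  6/17·s² − (8/15 + 6/17)·s + 8/15 = 0
which factors as (s − 1)·(6/17·s − 8/15) = 0, giving roots s = 1 and s = (8/15)/(6/17) = 68/45. Since 68/45 ≥ 1, the smallest root in [0, 1] is s = 1.)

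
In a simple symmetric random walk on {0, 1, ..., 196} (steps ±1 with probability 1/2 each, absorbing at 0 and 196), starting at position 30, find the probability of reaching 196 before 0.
P(hit 196 before 0) = 30/196 = 15/98

Let u_k = P(hit 196 before 0 | start at k). Then u_0 = 0, u_196 = 1, and u_k = u_{k-1}/2 + u_{k+1}/2 for 1 ≤ k ≤ 195. This harmonic recurrence is solved by u_k = k/196, giving u_30 = 30/196 = 15/98.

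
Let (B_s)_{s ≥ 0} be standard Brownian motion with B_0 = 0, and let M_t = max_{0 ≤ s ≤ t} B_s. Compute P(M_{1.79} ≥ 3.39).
P(M_{1.79} ≥ 3.39) = 2·P(B_{1.79} ≥ 3.39) = 2(1 − Φ(3.39/√1.79)) ≈ 0.0113

By the reflection principle for Brownian motion, P(M_t ≥ a) = 2 · P(B_t ≥ a) for a ≥ 0. Since B_t ~ N(0, t), P(B_t ≥ 3.39) = 1 − Φ(3.39/√t) = 1 − Φ(3.39/√1.79) = 1 − Φ(2.5338). So
  P(M_{1.79} ≥ 3.39) = 2(1 − Φ(2.5338)) ≈ 0.0113.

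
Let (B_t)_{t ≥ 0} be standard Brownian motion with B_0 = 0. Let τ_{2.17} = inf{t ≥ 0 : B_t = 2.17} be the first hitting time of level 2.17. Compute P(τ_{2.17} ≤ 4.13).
P(τ_{2.17} ≤ 4.13) = 2(1 − Φ(2.17/√4.13)) = 2(1 − Φ(1.0678)) ≈ 0.2856

By the reflection principle for standard BM, P(τ_b ≤ t) = 2 · P(B_t ≥ b). Since B_t ~ N(0, t), P(B_t ≥ 2.17) = 1 − Φ(2.17/√t) = 1 − Φ(2.17/√4.13) = 1 − Φ(1.0678) ≈ 0.14281. Doubling: P(τ_{2.17} ≤ 4.13) ≈ 2 · 0.14281 = 0.28562 ≈ 0.2856.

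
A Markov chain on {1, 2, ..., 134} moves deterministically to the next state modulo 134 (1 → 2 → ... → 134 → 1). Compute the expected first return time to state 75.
E[T_75 | X_0 = 75] = 134

The chain cycles deterministically, so starting at state 75 it returns in exactly 134 steps. Equivalently, the stationary distribution is uniform π_j = 1/134 for every state j, so by Kac's formula E[T_75] = 1/π_75 = 134.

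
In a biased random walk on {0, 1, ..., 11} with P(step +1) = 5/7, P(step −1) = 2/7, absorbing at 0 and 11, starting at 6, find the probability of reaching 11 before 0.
P(hit 11 before 0) = (1 − (2/5)^6) / (1 − (2/5)^11) = 16209375/16275359

Let u_k denote P(reach 11 before 0 | start at k). Boundary: u_0 = 0, u_11 = 1. Recurrence: u_k = 5/7·u_{k+1} + 2/7·u_{k-1} for 1 ≤ k ≤ 10. Try u_k = A + B·r^k with r = q/p = (2/7)/(5/7) = 2/5. Substitution satisfies the recurrence; boundary conditions give:
  u_k = (1 − r^k) / (1 − r^N) = (1 − (2/5)^6) / (1 − (2/5)^11) = 16209375/16275359.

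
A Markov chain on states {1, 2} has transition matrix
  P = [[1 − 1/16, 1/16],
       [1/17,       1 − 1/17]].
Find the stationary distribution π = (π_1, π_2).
π_1 = 16/33, π_2 = 17/33

Solve πP = π with π_1 + π_2 = 1. From πP = π: π_1 · (1 − 1/16) + π_2 · 1/17 = π_1 ⇒ π_2 · 1/17 = π_1 · 1/16 ⇒ π_2/π_1 = (1/16)/(1/17) = 17/16. Together with π_1 + π_2 = 1:
  π_1 = (1/17)/(1/16 + 1/17) = (1/17)/(33/272) = 16/33,
  π_2 = (1/16)/(1/16 + 1/17) = (1/16)/(33/272) = 17/33.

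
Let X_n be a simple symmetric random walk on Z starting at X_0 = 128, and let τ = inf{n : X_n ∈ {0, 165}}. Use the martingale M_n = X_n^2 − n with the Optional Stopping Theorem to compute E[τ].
E[τ] = 4736

M_n = X_n^2 − n is a martingale (since E[X_{n+1}^2 | F_n] = X_n^2 + 1). By OST (τ has finite mean in a bounded region), E[M_τ] = E[M_0] = X_0^2 − 0 = 128^2 = 16384. Also E[M_τ] = E[X_τ^2] − E[τ]. The walk exits at 0 or 165, with P(hit 165 first) = 128/165, so E[X_τ^2] = 165^2 · 128/165 + 0 = 21120. Thus E[τ] = E[X_τ^2] − E[M_τ] = 21120 − 16384 = 4736 = 128(165 − 128) = 4736.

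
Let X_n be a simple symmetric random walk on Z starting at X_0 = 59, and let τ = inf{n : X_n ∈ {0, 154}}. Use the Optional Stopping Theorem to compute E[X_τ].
E[X_τ] = 59

X_n is a martingale and τ is a bounded-mean stopping time (indeed τ is finite a.s. with bounded expectation since the walk is in a bounded region). By the OST, E[X_τ] = E[X_0] = 59. Equivalently: E[X_τ] = 154 · P(hit 154 first) + 0 · P(hit 0 first) = 154 · (59/154) = 59.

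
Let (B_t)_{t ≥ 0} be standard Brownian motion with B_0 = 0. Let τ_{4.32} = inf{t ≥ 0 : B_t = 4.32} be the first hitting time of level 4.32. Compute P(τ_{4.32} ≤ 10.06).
P(τ_{4.32} ≤ 10.06) = 2(1 − Φ(4.32/√10.06)) = 2(1 − Φ(1.3620)) ≈ 0.1732

By the reflection principle for standard BM, P(τ_b ≤ t) = 2 · P(B_t ≥ b). Since B_t ~ N(0, t), P(B_t ≥ 4.32) = 1 − Φ(4.32/√t) = 1 − Φ(4.32/√10.06) = 1 − Φ(1.3620) ≈ 0.08660. Doubling: P(τ_{4.32} ≤ 10.06) ≈ 2 · 0.08660 = 0.17320 ≈ 0.1732.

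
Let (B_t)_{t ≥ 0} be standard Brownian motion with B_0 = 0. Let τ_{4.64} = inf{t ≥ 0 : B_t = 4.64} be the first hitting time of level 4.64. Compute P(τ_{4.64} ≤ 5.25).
P(τ_{4.64} ≤ 5.25) = 2(1 − Φ(4.64/√5.25)) = 2(1 − Φ(2.0251)) ≈ 0.0429

By the reflection principle for standard BM, P(τ_b ≤ t) = 2 · P(B_t ≥ b). Since B_t ~ N(0, t), P(B_t ≥ 4.64) = 1 − Φ(4.64/√t) = 1 − Φ(4.64/√5.25) = 1 − Φ(2.0251) ≈ 0.02143. Doubling: P(τ_{4.64} ≤ 5.25) ≈ 2 · 0.02143 = 0.04286 ≈ 0.0429.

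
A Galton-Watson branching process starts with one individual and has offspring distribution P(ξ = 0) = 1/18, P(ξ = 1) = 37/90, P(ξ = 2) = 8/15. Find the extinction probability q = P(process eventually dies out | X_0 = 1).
q = 5/48

The pgf is f(s) = 1/18 + 37/90·s + 8/15·s². The extinction probability q is the smallest fixed point of f in [0, 1]. Setting s = f(s):
  8/15·s² + (37/90 − 1)·s + 1/18 = 0
  8/15·s² − (1/18 + 8/15)·s + 1/18 = 0
which factors as (s − 1)·(8/15·s − 1/18) = 0, giving roots s = 1 and s = (1/18)/(8/15) = 5/48.
Mean offspring μ = 37/90 + 2·8/15 = 133/90 > 1 (supercritical), so q < 1. The extinction probability is the smaller root: q = (1/18)/(8/15) = 5/48.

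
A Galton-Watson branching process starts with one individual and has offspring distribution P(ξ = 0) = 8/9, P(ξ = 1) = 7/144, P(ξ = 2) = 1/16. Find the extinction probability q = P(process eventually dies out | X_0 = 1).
q = 1

Mean offspring μ = 0·8/9 + 1·7/144 + 2·1/16 = 25/144 ≤ 1. For μ ≤ 1 with offspring not concentrated at 1, the Galton-Watson process goes extinct almost surely, so q = 1.
(Algebraic check: The pgf is f(s) = 8/9 + 7/144·s + 1/16·s². The extinction probability q is the smallest fixed point of f in [0, 1]. Setting s = f(s):
  1/16·s² + (7/144 − 1)·s + 8/9 = 0
  1/16·s² − (8/9 + 1/16)·s + 8/9 = 0
which factors as (s − 1)·(1/16·s − 8/9) = 0, giving roots s = 1 and s = (8/9)/(1/16) = 128/9. Since 128/9 ≥ 1, the smallest root in [0, 1] is s = 1.)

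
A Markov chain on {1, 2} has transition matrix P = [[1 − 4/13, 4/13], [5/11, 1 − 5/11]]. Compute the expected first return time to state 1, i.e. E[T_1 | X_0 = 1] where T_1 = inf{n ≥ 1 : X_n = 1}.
E[T_1 | X_0 = 1] = 1/π_1 = 109/65

For an irreducible recurrent Markov chain with stationary distribution π, E[T_i | X_0 = i] = 1/π_i (Kac's formula). Here π_1 = (5/11)/(4/13 + 5/11) = (5/11)/(109/143) = 65/109, so E[T_1 | X_0 = 1] = 1/π_1 = (4/13 + 5/11)/(5/11) = (109/143)/(5/11) = 109/65.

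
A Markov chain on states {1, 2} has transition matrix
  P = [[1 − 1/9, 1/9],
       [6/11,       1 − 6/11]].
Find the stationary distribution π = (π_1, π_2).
π_1 = 54/65, π_2 = 11/65

Solve πP = π with π_1 + π_2 = 1. From πP = π: π_1 · (1 − 1/9) + π_2 · 6/11 = π_1 ⇒ π_2 · 6/11 = π_1 · 1/9 ⇒ π_2/π_1 = (1/9)/(6/11) = 11/54. Together with π_1 + π_2 = 1:
  π_1 = (6/11)/(1/9 + 6/11) = (6/11)/(65/99) = 54/65,
  π_2 = (1/9)/(1/9 + 6/11) = (1/9)/(65/99) = 11/65.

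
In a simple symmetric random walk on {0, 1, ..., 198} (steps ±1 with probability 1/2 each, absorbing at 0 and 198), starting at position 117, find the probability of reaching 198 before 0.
P(hit 198 before 0) = 117/198 = 13/22

Let u_k = P(hit 198 before 0 | start at k). Then u_0 = 0, u_198 = 1, and u_k = u_{k-1}/2 + u_{k+1}/2 for 1 ≤ k ≤ 197. This harmonic recurrence is solved by u_k = k/198, giving u_117 = 117/198 = 13/22.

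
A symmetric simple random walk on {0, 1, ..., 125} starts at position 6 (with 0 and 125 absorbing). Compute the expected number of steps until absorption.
E[τ | X_0 = 6] = 714

Let v_k = E[τ | X_0 = k]. Boundary: v_0 = v_125 = 0. Recurrence: v_k = 1 + (v_{k-1} + v_{k+1})/2 for 1 ≤ k ≤ 124. The particular solution to v_k − (v_{k-1} + v_{k+1})/2 = 1 is v_k = −k^2. Adding homogeneous solution A + B k and matching boundaries gives v_k = k (125 − k). Substituting k = 6: v_6 = 6 · 119 = 714.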